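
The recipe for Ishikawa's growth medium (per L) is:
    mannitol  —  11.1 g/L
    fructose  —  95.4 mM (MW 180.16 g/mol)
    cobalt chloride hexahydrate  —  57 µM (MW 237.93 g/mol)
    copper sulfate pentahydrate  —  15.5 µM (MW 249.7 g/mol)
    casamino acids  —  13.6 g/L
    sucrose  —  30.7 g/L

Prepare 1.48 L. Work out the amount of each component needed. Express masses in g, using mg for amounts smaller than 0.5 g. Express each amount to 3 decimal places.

Scale factor relative to 1 L: 1.48.
mannitol: 11.1 g/L × 1.48 L = 16.428 g
fructose: 95.4 mmol/L × 180.16 g/mol × 1.48 L ÷ 1000 = 25.437 g
cobalt chloride hexahydrate: 57 µmol/L × 237.93 g/mol × 1.48 L ÷ 1000 = 20.072 mg
copper sulfate pentahydrate: 15.5 µmol/L × 249.7 g/mol × 1.48 L ÷ 1000 = 5.728 mg
casamino acids: 13.6 g/L × 1.48 L = 20.128 g
sucrose: 30.7 g/L × 1.48 L = 45.436 g

mannitol 16.428 g; fructose 25.437 g; cobalt chloride hexahydrate 20.072 mg; copper sulfate pentahydrate 5.728 mg; casamino acids 20.128 g; sucrose 45.436 g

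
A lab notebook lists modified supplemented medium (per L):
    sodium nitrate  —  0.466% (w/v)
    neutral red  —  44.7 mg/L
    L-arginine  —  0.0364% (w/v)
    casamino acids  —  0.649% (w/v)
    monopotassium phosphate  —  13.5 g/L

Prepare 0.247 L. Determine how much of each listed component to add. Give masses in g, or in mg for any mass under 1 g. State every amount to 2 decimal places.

sodium nitrate 1.15 g; neutral red 11.04 mg; L-arginine 89.91 mg; casamino acids 1.60 g; monopotassium phosphate 3.33 g

Scale factor relative to 1 L: 0.247.
sodium nitrate: 0.466 g per 100 mL × 247 mL ÷ 100 = 1.15 g
neutral red: 44.7 mg/L × 0.247 L = 11.04 mg
L-arginine: 0.0364 g per 100 mL × 247 mL ÷ 100 = 0.089908 g = 89.91 mg
casamino acids: 0.649 g per 100 mL × 247 mL ÷ 100 = 1.60 g
monopotassium phosphate: 13.5 g/L × 0.247 L = 3.33 g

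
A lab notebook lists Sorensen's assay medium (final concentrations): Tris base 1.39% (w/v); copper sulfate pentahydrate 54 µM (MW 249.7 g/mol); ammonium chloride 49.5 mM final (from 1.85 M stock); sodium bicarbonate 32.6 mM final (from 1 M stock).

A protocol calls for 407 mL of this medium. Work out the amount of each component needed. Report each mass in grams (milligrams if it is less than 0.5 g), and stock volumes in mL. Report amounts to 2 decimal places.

Tris base 5.66 g; copper sulfate pentahydrate 5.49 mg; ammonium chloride 10.89 mL; sodium bicarbonate 13.27 mL

Scale factor relative to 1 L: 0.407.
Tris base: 1.39% w/v = 13.9 g/L → 13.9 × 0.407 L = 5.66 g
copper sulfate pentahydrate: 54 µmol/L × 249.7 g/mol × 0.407 L ÷ 1000 = 5.49 mg
ammonium chloride: V = C2·V2/C1 = 49.5 mM × 407 mL ÷ 1850 mM = 10.89 mL
sodium bicarbonate: V = C2·V2/C1 = 32.6 mM × 407 mL ÷ 1000 mM = 13.27 mL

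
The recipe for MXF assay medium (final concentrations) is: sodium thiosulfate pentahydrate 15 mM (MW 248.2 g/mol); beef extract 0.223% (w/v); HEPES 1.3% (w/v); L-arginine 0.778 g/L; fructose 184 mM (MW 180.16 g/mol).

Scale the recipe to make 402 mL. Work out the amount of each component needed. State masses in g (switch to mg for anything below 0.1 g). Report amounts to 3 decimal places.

sodium thiosulfate pentahydrate 1.497 g; beef extract 0.896 g; HEPES 5.226 g; L-arginine 0.313 g; fructose 13.326 g

Target volume = 402 mL = 0.402 L.
sodium thiosulfate pentahydrate: 15 mmol/L × 248.2 g/mol × 0.402 L ÷ 1000 = 1.497 g
beef extract: 0.223 g per 100 mL × 402 mL ÷ 100 = 0.896 g
HEPES: 1.3 g per 100 mL × 402 mL ÷ 100 = 5.226 g
L-arginine: 0.778 g/L × 0.402 L = 0.313 g
fructose: 184 mmol/L × 180.16 g/mol × 0.402 L ÷ 1000 = 13.326 g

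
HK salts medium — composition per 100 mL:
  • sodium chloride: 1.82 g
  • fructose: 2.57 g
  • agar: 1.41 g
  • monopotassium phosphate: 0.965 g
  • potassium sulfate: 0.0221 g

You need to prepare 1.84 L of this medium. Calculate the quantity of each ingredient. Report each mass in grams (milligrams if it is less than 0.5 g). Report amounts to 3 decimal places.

sodium chloride 33.488 g; fructose 47.288 g; agar 25.944 g; monopotassium phosphate 17.756 g; potassium sulfate 406.640 mg

Scale factor = 1840 mL / 100 mL = 18.4.
sodium chloride: 1.82 g × (1840 mL / 100 mL) = 33.488 g
fructose: 2.57 g × (1840 mL / 100 mL) = 47.288 g
agar: 1.41 g × (1840 mL / 100 mL) = 25.944 g
monopotassium phosphate: 0.965 g × (1840 mL / 100 mL) = 17.756 g
potassium sulfate: 0.0221 g × (1840 mL / 100 mL) = 0.40664 g = 406.640 mg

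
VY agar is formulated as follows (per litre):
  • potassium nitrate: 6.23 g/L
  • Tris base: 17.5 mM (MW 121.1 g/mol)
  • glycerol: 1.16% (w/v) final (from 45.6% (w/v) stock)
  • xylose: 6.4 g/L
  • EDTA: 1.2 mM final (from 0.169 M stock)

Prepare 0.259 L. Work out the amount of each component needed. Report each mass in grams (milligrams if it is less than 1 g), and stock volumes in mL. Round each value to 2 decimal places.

potassium nitrate 1.61 g; Tris base 548.89 mg; glycerol 6.59 mL; xylose 1.66 g; EDTA 1.84 mL

Working volume: 0.259 L.
potassium nitrate: 6.23 g/L × 0.259 L = 1.61 g
Tris base: 17.5 mmol/L × 121.1 mg/mmol × 0.259 L = 548.89 mg
glycerol: C1V1 = C2V2 → 1.16% ÷ 45.6% × 259 mL = 6.59 mL
xylose: 6.4 g/L × 0.259 L = 1.66 g
EDTA: C1V1 = C2V2 → 1.2 mM × 259 mL ÷ 169 mM = 1.84 mL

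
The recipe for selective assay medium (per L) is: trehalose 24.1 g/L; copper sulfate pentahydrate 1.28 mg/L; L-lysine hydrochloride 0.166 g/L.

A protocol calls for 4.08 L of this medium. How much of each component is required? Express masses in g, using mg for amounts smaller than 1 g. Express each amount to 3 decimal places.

trehalose 98.328 g; copper sulfate pentahydrate 5.222 mg; L-lysine hydrochloride 677.280 mg

Scale factor relative to 1 L: 4.08.
trehalose: 24.1 g/L × 4.08 L = 98.328 g
copper sulfate pentahydrate: 1.28 mg/L × 4.08 L = 5.222 mg
L-lysine hydrochloride: 0.166 g/L × 4.08 L = 0.67728 g = 677.280 mg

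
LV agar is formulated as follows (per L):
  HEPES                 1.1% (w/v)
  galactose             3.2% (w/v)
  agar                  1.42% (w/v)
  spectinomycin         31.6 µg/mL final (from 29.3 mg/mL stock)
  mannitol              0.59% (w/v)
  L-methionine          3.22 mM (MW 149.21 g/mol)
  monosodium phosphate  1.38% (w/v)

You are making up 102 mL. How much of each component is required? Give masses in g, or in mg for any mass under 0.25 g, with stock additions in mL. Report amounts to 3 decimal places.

HEPES 1.122 g; galactose 3.264 g; agar 1.448 g; spectinomycin 0.110 mL; mannitol 0.602 g; L-methionine 49.007 mg; monosodium phosphate 1.408 g

Target volume = 102 mL = 0.102 L.
HEPES: 1.1% w/v = 11 g/L → 11 × 0.102 L = 1.122 g
galactose: 3.2% w/v = 32 g/L → 32 × 0.102 L = 3.264 g
agar: 1.42 g per 100 mL × 102 mL ÷ 100 = 1.448 g
spectinomycin: V = C2·V2/C1 = 31.6 µg/mL × 102 mL ÷ 29300 µg/mL = 0.110 mL
mannitol: 0.59 g per 100 mL × 102 mL ÷ 100 = 0.602 g
L-methionine: 3.22 mmol/L × 149.21 mg/mmol × 0.102 L = 49.007 mg
monosodium phosphate: 1.38% w/v = 13.8 g/L → 13.8 × 0.102 L = 1.408 g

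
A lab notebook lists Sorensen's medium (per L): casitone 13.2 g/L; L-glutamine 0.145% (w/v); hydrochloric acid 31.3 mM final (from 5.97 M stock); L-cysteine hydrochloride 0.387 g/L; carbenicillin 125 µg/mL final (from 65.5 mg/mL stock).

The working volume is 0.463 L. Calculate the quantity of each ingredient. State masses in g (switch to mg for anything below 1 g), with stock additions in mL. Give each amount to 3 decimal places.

Scale factor relative to 1 L: 0.463.
casitone: 13.2 g/L × 0.463 L = 6.112 g
L-glutamine: 0.145% w/v = 1.45 g/L → 1.45 × 0.463 L = 0.67135 g = 671.350 mg
hydrochloric acid: V = C2·V2/C1 = 31.3 mM × 463 mL ÷ 5970 mM = 2.427 mL
L-cysteine hydrochloride: 0.387 g/L × 0.463 L = 0.179181 g = 179.181 mg
carbenicillin: V = C2·V2/C1 = 125 µg/mL × 463 mL ÷ 65500 µg/mL = 0.884 mL

casitone 6.112 g; L-glutamine 671.350 mg; hydrochloric acid 2.427 mL; L-cysteine hydrochloride 179.181 mg; carbenicillin 0.884 mL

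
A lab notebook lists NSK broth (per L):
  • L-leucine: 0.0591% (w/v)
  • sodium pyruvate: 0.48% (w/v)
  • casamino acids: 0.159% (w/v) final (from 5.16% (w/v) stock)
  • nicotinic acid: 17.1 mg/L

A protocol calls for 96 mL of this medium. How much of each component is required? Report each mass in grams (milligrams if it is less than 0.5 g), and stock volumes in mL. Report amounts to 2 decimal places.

Target volume = 96 mL = 0.096 L.
L-leucine: 0.0591% w/v = 0.591 g/L → 0.591 × 0.096 L = 0.056736 g = 56.74 mg
sodium pyruvate: 0.48 g per 100 mL × 96 mL ÷ 100 = 0.4608 g = 460.80 mg
casamino acids: C1V1 = C2V2 → 0.159% ÷ 5.16% × 96 mL = 2.96 mL
nicotinic acid: 17.1 mg/L × 0.096 L = 1.64 mg

L-leucine 56.74 mg; sodium pyruvate 460.80 mg; casamino acids 2.96 mL; nicotinic acid 1.64 mg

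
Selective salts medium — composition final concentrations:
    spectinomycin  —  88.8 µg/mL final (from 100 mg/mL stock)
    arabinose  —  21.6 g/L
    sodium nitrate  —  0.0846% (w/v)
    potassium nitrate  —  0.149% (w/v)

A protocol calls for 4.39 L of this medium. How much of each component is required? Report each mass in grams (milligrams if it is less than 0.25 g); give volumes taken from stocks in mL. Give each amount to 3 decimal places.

spectinomycin 3.898 mL; arabinose 94.824 g; sodium nitrate 3.714 g; potassium nitrate 6.541 g

Working volume: 4.39 L.
spectinomycin: V = C2·V2/C1 = 88.8 µg/mL × 4390 mL ÷ 100000 µg/mL = 3.898 mL
arabinose: 21.6 g/L × 4.39 L = 94.824 g
sodium nitrate: 0.0846 g per 100 mL × 4390 mL ÷ 100 = 3.714 g
potassium nitrate: 0.149% w/v = 1.49 g/L → 1.49 × 4.39 L = 6.541 g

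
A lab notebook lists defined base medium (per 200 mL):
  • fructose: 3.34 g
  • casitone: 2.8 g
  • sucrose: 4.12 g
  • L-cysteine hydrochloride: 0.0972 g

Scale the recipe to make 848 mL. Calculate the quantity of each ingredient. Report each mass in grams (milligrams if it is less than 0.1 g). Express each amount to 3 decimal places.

Scale factor = 848 mL / 200 mL = 4.24.
fructose: 3.34 g × (848 mL / 200 mL) = 14.162 g
casitone: 2.8 g × (848 mL / 200 mL) = 11.872 g
sucrose: 4.12 g × (848 mL / 200 mL) = 17.469 g
L-cysteine hydrochloride: 0.0972 g × (848 mL / 200 mL) = 0.412 g

fructose 14.162 g; casitone 11.872 g; sucrose 17.469 g; L-cysteine hydrochloride 0.412 g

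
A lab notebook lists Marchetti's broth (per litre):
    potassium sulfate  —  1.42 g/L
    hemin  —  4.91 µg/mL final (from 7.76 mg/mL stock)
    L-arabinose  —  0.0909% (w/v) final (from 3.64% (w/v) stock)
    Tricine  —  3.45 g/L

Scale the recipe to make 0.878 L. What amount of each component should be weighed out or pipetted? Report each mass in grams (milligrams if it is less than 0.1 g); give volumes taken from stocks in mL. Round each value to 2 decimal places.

Working volume: 0.878 L.
potassium sulfate: 1.42 g/L × 0.878 L = 1.25 g
hemin: C1V1 = C2V2 → 4.91 µg/mL × 878 mL ÷ 7760 µg/mL = 0.56 mL
L-arabinose: dilute stock: 0.0909% ÷ 3.64% × 878 mL = 21.93 mL
Tricine: 3.45 g/L × 0.878 L = 3.03 g

potassium sulfate 1.25 g; hemin 0.56 mL; L-arabinose 21.93 mL; Tricine 3.03 g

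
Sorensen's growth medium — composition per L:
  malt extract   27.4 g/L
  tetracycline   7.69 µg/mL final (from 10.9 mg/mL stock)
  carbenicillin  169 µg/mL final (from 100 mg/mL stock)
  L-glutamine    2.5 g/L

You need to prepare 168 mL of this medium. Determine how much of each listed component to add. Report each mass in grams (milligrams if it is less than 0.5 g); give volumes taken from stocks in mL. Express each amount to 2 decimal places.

malt extract 4.60 g; tetracycline 0.12 mL; carbenicillin 0.28 mL; L-glutamine 420.00 mg

Scale factor relative to 1 L: 0.168.
malt extract: 27.4 g/L × 0.168 L = 4.60 g
tetracycline: dilute stock: 7.69 µg/mL × 168 mL ÷ 10900 µg/mL = 0.12 mL
carbenicillin: C1V1 = C2V2 → 169 µg/mL × 168 mL ÷ 100000 µg/mL = 0.28 mL
L-glutamine: 2.5 g/L × 0.168 L = 0.42 g = 420.00 mg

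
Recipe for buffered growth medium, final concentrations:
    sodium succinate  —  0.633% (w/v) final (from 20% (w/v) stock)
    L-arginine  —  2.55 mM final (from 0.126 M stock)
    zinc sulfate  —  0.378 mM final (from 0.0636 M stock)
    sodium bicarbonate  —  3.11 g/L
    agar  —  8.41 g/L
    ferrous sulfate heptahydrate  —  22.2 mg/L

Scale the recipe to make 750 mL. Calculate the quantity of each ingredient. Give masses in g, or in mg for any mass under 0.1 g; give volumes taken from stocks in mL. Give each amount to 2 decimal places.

sodium succinate 23.74 mL; L-arginine 15.18 mL; zinc sulfate 4.46 mL; sodium bicarbonate 2.33 g; agar 6.31 g; ferrous sulfate heptahydrate 16.65 mg

Target volume = 750 mL = 0.75 L.
sodium succinate: C1V1 = C2V2 → 0.633% ÷ 20% × 750 mL = 23.74 mL
L-arginine: dilute stock: 2.55 mM × 750 mL ÷ 126 mM = 15.18 mL
zinc sulfate: dilute stock: 0.378 mM × 750 mL ÷ 63.6 mM = 4.46 mL
sodium bicarbonate: 3.11 g/L × 0.75 L = 2.33 g
agar: 8.41 g/L × 0.75 L = 6.31 g
ferrous sulfate heptahydrate: 22.2 mg/L × 0.75 L = 16.65 mg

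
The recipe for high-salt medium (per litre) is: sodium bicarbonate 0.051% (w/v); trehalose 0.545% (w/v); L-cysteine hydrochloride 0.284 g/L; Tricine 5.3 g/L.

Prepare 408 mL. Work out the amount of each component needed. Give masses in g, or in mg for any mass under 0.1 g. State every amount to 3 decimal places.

Target volume = 408 mL = 0.408 L.
sodium bicarbonate: 0.051% w/v = 0.51 g/L → 0.51 × 0.408 L = 0.208 g
trehalose: 0.545% w/v = 5.45 g/L → 5.45 × 0.408 L = 2.224 g
L-cysteine hydrochloride: 0.284 g/L × 0.408 L = 0.116 g
Tricine: 5.3 g/L × 0.408 L = 2.162 g

sodium bicarbonate 0.208 g; trehalose 2.224 g; L-cysteine hydrochloride 0.116 g; Tricine 2.162 g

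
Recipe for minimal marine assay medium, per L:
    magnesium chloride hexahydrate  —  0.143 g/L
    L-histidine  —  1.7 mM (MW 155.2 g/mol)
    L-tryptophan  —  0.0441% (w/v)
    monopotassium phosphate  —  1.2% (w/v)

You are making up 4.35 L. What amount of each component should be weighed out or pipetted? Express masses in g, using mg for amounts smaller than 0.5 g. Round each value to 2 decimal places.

magnesium chloride hexahydrate 0.62 g; L-histidine 1.15 g; L-tryptophan 1.92 g; monopotassium phosphate 52.20 g

Working volume: 4.35 L.
magnesium chloride hexahydrate: 0.143 g/L × 4.35 L = 0.62 g
L-histidine: 1.7 mmol/L × 155.2 g/mol × 4.35 L ÷ 1000 = 1.15 g
L-tryptophan: 0.0441% w/v = 0.441 g/L → 0.441 × 4.35 L = 1.92 g
monopotassium phosphate: 1.2 g per 100 mL × 4350 mL ÷ 100 = 52.20 g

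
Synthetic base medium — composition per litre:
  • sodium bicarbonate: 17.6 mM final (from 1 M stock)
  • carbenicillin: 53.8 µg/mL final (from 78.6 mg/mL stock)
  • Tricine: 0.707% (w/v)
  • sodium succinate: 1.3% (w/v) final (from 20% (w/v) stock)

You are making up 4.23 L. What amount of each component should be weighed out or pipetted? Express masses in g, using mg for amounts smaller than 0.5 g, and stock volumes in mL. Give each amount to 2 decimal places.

sodium bicarbonate 74.45 mL; carbenicillin 2.90 mL; Tricine 29.91 g; sodium succinate 274.95 mL

Working volume: 4.23 L.
sodium bicarbonate: C1V1 = C2V2 → 17.6 mM × 4230 mL ÷ 1000 mM = 74.45 mL
carbenicillin: C1V1 = C2V2 → 53.8 µg/mL × 4230 mL ÷ 78600 µg/mL = 2.90 mL
Tricine: 0.707% w/v = 7.07 g/L → 7.07 × 4.23 L = 29.91 g
sodium succinate: V = C2·V2/C1 = 1.3% ÷ 20% × 4230 mL = 274.95 mL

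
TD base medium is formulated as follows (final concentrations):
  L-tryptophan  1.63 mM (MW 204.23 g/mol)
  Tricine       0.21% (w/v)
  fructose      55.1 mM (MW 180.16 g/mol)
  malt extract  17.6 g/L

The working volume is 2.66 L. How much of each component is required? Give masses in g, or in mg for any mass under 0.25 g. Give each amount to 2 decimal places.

Working volume: 2.66 L.
L-tryptophan: 1.63 mmol/L × 204.23 g/mol × 2.66 L ÷ 1000 = 0.89 g
Tricine: 0.21% w/v = 2.1 g/L → 2.1 × 2.66 L = 5.59 g
fructose: 55.1 mmol/L × 180.16 g/mol × 2.66 L ÷ 1000 = 26.41 g
malt extract: 17.6 g/L × 2.66 L = 46.82 g

L-tryptophan 0.89 g; Tricine 5.59 g; fructose 26.41 g; malt extract 46.82 g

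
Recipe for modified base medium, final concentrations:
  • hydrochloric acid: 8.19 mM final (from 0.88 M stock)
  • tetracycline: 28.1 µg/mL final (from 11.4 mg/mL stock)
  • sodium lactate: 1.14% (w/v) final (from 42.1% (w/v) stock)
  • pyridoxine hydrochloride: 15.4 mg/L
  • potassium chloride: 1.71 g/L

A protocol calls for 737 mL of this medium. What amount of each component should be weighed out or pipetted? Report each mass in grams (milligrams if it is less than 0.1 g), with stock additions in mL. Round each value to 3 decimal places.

hydrochloric acid 6.859 mL; tetracycline 1.817 mL; sodium lactate 19.957 mL; pyridoxine hydrochloride 11.350 mg; potassium chloride 1.260 g

Target volume = 737 mL = 0.737 L.
hydrochloric acid: dilute stock: 8.19 mM × 737 mL ÷ 880 mM = 6.859 mL
tetracycline: C1V1 = C2V2 → 28.1 µg/mL × 737 mL ÷ 11400 µg/mL = 1.817 mL
sodium lactate: dilute stock: 1.14% ÷ 42.1% × 737 mL = 19.957 mL
pyridoxine hydrochloride: 15.4 mg/L × 0.737 L = 11.350 mg
potassium chloride: 1.71 g/L × 0.737 L = 1.260 g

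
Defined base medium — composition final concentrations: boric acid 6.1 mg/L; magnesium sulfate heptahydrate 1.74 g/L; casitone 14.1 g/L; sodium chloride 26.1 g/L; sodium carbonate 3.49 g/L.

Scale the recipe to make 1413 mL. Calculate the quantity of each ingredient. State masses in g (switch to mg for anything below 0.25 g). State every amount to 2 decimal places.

boric acid 8.62 mg; magnesium sulfate heptahydrate 2.46 g; casitone 19.92 g; sodium chloride 36.88 g; sodium carbonate 4.93 g

Target volume = 1413 mL = 1.413 L.
boric acid: 6.1 mg/L × 1.413 L = 8.62 mg
magnesium sulfate heptahydrate: 1.74 g/L × 1.413 L = 2.46 g
casitone: 14.1 g/L × 1.413 L = 19.92 g
sodium chloride: 26.1 g/L × 1.413 L = 36.88 g
sodium carbonate: 3.49 g/L × 1.413 L = 4.93 g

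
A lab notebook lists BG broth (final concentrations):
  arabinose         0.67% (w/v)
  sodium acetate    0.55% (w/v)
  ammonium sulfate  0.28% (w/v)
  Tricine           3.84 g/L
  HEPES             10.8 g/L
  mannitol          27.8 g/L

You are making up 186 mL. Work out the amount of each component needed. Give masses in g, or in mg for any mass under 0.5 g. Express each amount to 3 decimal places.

Target volume = 186 mL = 0.186 L.
arabinose: 0.67% w/v = 6.7 g/L → 6.7 × 0.186 L = 1.246 g
sodium acetate: 0.55% w/v = 5.5 g/L → 5.5 × 0.186 L = 1.023 g
ammonium sulfate: 0.28 g per 100 mL × 186 mL ÷ 100 = 0.521 g
Tricine: 3.84 g/L × 0.186 L = 0.714 g
HEPES: 10.8 g/L × 0.186 L = 2.009 g
mannitol: 27.8 g/L × 0.186 L = 5.171 g

arabinose 1.246 g; sodium acetate 1.023 g; ammonium sulfate 0.521 g; Tricine 0.714 g; HEPES 2.009 g; mannitol 5.171 g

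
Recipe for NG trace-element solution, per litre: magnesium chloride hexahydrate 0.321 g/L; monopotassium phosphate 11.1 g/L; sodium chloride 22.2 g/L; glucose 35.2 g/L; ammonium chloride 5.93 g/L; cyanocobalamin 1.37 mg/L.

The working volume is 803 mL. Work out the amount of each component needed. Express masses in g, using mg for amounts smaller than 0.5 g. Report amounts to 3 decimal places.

magnesium chloride hexahydrate 257.763 mg; monopotassium phosphate 8.913 g; sodium chloride 17.827 g; glucose 28.266 g; ammonium chloride 4.762 g; cyanocobalamin 1.100 mg

Target volume = 803 mL = 0.803 L.
magnesium chloride hexahydrate: 0.321 g/L × 0.803 L = 0.257763 g = 257.763 mg
monopotassium phosphate: 11.1 g/L × 0.803 L = 8.913 g
sodium chloride: 22.2 g/L × 0.803 L = 17.827 g
glucose: 35.2 g/L × 0.803 L = 28.266 g
ammonium chloride: 5.93 g/L × 0.803 L = 4.762 g
cyanocobalamin: 1.37 mg/L × 0.803 L = 1.100 mg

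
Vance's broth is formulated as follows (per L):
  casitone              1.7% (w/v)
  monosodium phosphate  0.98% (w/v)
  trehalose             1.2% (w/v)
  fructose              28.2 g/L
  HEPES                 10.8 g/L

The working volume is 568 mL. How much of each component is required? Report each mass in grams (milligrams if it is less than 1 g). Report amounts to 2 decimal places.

casitone 9.66 g; monosodium phosphate 5.57 g; trehalose 6.82 g; fructose 16.02 g; HEPES 6.13 g

Scale factor relative to 1 L: 0.568.
casitone: 1.7 g per 100 mL × 568 mL ÷ 100 = 9.66 g
monosodium phosphate: 0.98% w/v = 9.8 g/L → 9.8 × 0.568 L = 5.57 g
trehalose: 1.2% w/v = 12 g/L → 12 × 0.568 L = 6.82 g
fructose: 28.2 g/L × 0.568 L = 16.02 g
HEPES: 10.8 g/L × 0.568 L = 6.13 g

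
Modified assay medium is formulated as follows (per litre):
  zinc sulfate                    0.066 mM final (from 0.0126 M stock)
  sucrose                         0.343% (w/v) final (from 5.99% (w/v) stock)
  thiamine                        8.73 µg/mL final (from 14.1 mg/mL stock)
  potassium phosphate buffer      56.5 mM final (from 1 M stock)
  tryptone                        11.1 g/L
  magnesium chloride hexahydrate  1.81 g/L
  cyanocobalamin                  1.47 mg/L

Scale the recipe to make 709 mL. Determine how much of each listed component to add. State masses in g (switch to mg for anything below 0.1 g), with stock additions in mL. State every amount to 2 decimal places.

Scale factor relative to 1 L: 0.709.
zinc sulfate: C1V1 = C2V2 → 0.066 mM × 709 mL ÷ 12.6 mM = 3.71 mL
sucrose: V = C2·V2/C1 = 0.343% ÷ 5.99% × 709 mL = 40.60 mL
thiamine: dilute stock: 8.73 µg/mL × 709 mL ÷ 14100 µg/mL = 0.44 mL
potassium phosphate buffer: dilute stock: 56.5 mM × 709 mL ÷ 1000 mM = 40.06 mL
tryptone: 11.1 g/L × 0.709 L = 7.87 g
magnesium chloride hexahydrate: 1.81 g/L × 0.709 L = 1.28 g
cyanocobalamin: 1.47 mg/L × 0.709 L = 1.04 mg

zinc sulfate 3.71 mL; sucrose 40.60 mL; thiamine 0.44 mL; potassium phosphate buffer 40.06 mL; tryptone 7.87 g; magnesium chloride hexahydrate 1.28 g; cyanocobalamin 1.04 mg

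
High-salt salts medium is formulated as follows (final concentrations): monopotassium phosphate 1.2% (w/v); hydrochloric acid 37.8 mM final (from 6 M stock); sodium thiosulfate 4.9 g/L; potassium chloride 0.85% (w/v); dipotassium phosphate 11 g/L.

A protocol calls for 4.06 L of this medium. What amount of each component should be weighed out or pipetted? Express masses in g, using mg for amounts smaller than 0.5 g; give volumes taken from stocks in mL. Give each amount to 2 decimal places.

monopotassium phosphate 48.72 g; hydrochloric acid 25.58 mL; sodium thiosulfate 19.89 g; potassium chloride 34.51 g; dipotassium phosphate 44.66 g

Scale factor relative to 1 L: 4.06.
monopotassium phosphate: 1.2 g per 100 mL × 4060 mL ÷ 100 = 48.72 g
hydrochloric acid: dilute stock: 37.8 mM × 4060 mL ÷ 6000 mM = 25.58 mL
sodium thiosulfate: 4.9 g/L × 4.06 L = 19.89 g
potassium chloride: 0.85% w/v = 8.5 g/L → 8.5 × 4.06 L = 34.51 g
dipotassium phosphate: 11 g/L × 4.06 L = 44.66 g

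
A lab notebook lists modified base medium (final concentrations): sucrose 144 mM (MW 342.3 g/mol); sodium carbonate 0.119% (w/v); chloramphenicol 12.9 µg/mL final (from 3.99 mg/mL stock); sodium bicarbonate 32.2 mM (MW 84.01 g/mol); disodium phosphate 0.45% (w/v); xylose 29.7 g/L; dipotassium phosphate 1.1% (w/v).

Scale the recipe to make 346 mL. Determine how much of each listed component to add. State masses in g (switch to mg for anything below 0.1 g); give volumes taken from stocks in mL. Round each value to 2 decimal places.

sucrose 17.05 g; sodium carbonate 0.41 g; chloramphenicol 1.12 mL; sodium bicarbonate 0.94 g; disodium phosphate 1.56 g; xylose 10.28 g; dipotassium phosphate 3.81 g

Target volume = 346 mL = 0.346 L.
sucrose: 144 mmol/L × 342.3 g/mol × 0.346 L ÷ 1000 = 17.05 g
sodium carbonate: 0.119% w/v = 1.19 g/L → 1.19 × 0.346 L = 0.41 g
chloramphenicol: C1V1 = C2V2 → 12.9 µg/mL × 346 mL ÷ 3990 µg/mL = 1.12 mL
sodium bicarbonate: 32.2 mmol/L × 84.01 g/mol × 0.346 L ÷ 1000 = 0.94 g
disodium phosphate: 0.45% w/v = 4.5 g/L → 4.5 × 0.346 L = 1.56 g
xylose: 29.7 g/L × 0.346 L = 10.28 g
dipotassium phosphate: 1.1% w/v = 11 g/L → 11 × 0.346 L = 3.81 g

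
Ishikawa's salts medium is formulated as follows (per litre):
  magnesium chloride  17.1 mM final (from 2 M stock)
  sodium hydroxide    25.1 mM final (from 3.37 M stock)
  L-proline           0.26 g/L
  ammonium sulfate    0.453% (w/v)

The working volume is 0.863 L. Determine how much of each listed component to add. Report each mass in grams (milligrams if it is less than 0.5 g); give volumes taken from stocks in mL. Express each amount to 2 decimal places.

Scale factor relative to 1 L: 0.863.
magnesium chloride: dilute stock: 17.1 mM × 863 mL ÷ 2000 mM = 7.38 mL
sodium hydroxide: V = C2·V2/C1 = 25.1 mM × 863 mL ÷ 3370 mM = 6.43 mL
L-proline: 0.26 g/L × 0.863 L = 0.22438 g = 224.38 mg
ammonium sulfate: 0.453 g per 100 mL × 863 mL ÷ 100 = 3.91 g

magnesium chloride 7.38 mL; sodium hydroxide 6.43 mL; L-proline 224.38 mg; ammonium sulfate 3.91 g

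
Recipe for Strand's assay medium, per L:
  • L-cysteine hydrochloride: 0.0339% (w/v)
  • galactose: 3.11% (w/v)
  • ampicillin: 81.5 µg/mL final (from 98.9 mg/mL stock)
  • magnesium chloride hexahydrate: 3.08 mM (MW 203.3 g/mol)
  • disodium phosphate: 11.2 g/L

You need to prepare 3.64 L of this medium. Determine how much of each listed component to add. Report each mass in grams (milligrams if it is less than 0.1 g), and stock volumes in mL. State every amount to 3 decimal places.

L-cysteine hydrochloride 1.234 g; galactose 113.204 g; ampicillin 3.000 mL; magnesium chloride hexahydrate 2.279 g; disodium phosphate 40.768 g

Working volume: 3.64 L.
L-cysteine hydrochloride: 0.0339% w/v = 0.339 g/L → 0.339 × 3.64 L = 1.234 g
galactose: 3.11 g per 100 mL × 3640 mL ÷ 100 = 113.204 g
ampicillin: V = C2·V2/C1 = 81.5 µg/mL × 3640 mL ÷ 98900 µg/mL = 3.000 mL
magnesium chloride hexahydrate: 3.08 mmol/L × 203.3 g/mol × 3.64 L ÷ 1000 = 2.279 g
disodium phosphate: 11.2 g/L × 3.64 L = 40.768 g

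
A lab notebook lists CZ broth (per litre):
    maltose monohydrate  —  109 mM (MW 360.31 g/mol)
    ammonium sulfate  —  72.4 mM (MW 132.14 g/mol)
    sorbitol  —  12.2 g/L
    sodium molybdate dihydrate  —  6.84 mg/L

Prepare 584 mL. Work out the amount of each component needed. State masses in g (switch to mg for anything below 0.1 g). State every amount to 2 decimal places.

maltose monohydrate 22.94 g; ammonium sulfate 5.59 g; sorbitol 7.12 g; sodium molybdate dihydrate 3.99 mg

Target volume = 584 mL = 0.584 L.
maltose monohydrate: 109 mmol/L × 360.31 g/mol × 0.584 L ÷ 1000 = 22.94 g
ammonium sulfate: 72.4 mmol/L × 132.14 g/mol × 0.584 L ÷ 1000 = 5.59 g
sorbitol: 12.2 g/L × 0.584 L = 7.12 g
sodium molybdate dihydrate: 6.84 mg/L × 0.584 L = 3.99 mg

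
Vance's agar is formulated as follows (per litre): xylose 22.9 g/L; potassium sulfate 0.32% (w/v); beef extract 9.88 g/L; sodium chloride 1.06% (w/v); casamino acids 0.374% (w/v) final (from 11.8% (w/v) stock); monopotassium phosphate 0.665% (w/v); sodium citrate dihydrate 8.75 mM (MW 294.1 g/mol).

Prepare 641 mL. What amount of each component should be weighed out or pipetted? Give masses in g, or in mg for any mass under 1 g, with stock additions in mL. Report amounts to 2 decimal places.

Scale factor relative to 1 L: 0.641.
xylose: 22.9 g/L × 0.641 L = 14.68 g
potassium sulfate: 0.32 g per 100 mL × 641 mL ÷ 100 = 2.05 g
beef extract: 9.88 g/L × 0.641 L = 6.33 g
sodium chloride: 1.06 g per 100 mL × 641 mL ÷ 100 = 6.79 g
casamino acids: C1V1 = C2V2 → 0.374% ÷ 11.8% × 641 mL = 20.32 mL
monopotassium phosphate: 0.665 g per 100 mL × 641 mL ÷ 100 = 4.26 g
sodium citrate dihydrate: 8.75 mmol/L × 294.1 g/mol × 0.641 L ÷ 1000 = 1.65 g

xylose 14.68 g; potassium sulfate 2.05 g; beef extract 6.33 g; sodium chloride 6.79 g; casamino acids 20.32 mL; monopotassium phosphate 4.26 g; sodium citrate dihydrate 1.65 g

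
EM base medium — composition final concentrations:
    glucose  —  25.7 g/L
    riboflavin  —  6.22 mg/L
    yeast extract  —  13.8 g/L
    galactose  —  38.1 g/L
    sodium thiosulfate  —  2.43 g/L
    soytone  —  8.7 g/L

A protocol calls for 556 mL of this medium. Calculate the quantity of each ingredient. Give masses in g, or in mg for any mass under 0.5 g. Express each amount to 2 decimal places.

glucose 14.29 g; riboflavin 3.46 mg; yeast extract 7.67 g; galactose 21.18 g; sodium thiosulfate 1.35 g; soytone 4.84 g

Working volume: 556 mL = 0.556 L.
glucose: 25.7 g/L × 0.556 L = 14.29 g
riboflavin: 6.22 mg/L × 0.556 L = 3.46 mg
yeast extract: 13.8 g/L × 0.556 L = 7.67 g
galactose: 38.1 g/L × 0.556 L = 21.18 g
sodium thiosulfate: 2.43 g/L × 0.556 L = 1.35 g
soytone: 8.7 g/L × 0.556 L = 4.84 g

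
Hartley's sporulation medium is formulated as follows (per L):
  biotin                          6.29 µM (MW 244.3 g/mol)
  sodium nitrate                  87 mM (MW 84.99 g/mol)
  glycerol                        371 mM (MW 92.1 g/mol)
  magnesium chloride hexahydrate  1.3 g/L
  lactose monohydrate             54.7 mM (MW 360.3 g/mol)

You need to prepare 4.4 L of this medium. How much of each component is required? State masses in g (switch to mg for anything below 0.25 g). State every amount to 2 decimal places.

biotin 6.76 mg; sodium nitrate 32.53 g; glycerol 150.34 g; magnesium chloride hexahydrate 5.72 g; lactose monohydrate 86.72 g

Scale factor relative to 1 L: 4.4.
biotin: 6.29 µmol/L × 244.3 g/mol × 4.4 L ÷ 1000 = 6.76 mg
sodium nitrate: 87 mmol/L × 84.99 g/mol × 4.4 L ÷ 1000 = 32.53 g
glycerol: 371 mmol/L × 92.1 g/mol × 4.4 L ÷ 1000 = 150.34 g
magnesium chloride hexahydrate: 1.3 g/L × 4.4 L = 5.72 g
lactose monohydrate: 54.7 mmol/L × 360.3 g/mol × 4.4 L ÷ 1000 = 86.72 g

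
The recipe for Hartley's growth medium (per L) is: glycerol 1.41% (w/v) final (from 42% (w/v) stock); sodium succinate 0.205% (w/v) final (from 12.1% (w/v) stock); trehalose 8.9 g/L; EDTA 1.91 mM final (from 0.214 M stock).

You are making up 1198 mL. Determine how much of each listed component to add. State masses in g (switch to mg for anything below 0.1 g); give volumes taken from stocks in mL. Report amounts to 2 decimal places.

Target volume = 1198 mL = 1.198 L.
glycerol: dilute stock: 1.41% ÷ 42% × 1198 mL = 40.22 mL
sodium succinate: V = C2·V2/C1 = 0.205% ÷ 12.1% × 1198 mL = 20.30 mL
trehalose: 8.9 g/L × 1.198 L = 10.66 g
EDTA: C1V1 = C2V2 → 1.91 mM × 1198 mL ÷ 214 mM = 10.69 mL

glycerol 40.22 mL; sodium succinate 20.30 mL; trehalose 10.66 g; EDTA 10.69 mL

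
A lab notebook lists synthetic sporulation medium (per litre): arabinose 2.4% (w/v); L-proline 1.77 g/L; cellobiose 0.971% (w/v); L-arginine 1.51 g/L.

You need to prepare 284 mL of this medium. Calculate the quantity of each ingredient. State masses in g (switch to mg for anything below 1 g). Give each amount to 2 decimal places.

Working volume: 284 mL = 0.284 L.
arabinose: 2.4 g per 100 mL × 284 mL ÷ 100 = 6.82 g
L-proline: 1.77 g/L × 0.284 L = 0.50268 g = 502.68 mg
cellobiose: 0.971% w/v = 9.71 g/L → 9.71 × 0.284 L = 2.76 g
L-arginine: 1.51 g/L × 0.284 L = 0.42884 g = 428.84 mg

arabinose 6.82 g; L-proline 502.68 mg; cellobiose 2.76 g; L-arginine 428.84 mg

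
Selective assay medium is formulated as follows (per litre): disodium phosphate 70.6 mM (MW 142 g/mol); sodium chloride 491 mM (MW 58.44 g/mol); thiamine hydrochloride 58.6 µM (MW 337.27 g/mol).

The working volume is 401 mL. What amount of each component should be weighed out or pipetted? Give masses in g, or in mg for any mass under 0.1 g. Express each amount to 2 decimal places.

disodium phosphate 4.02 g; sodium chloride 11.51 g; thiamine hydrochloride 7.93 mg

Working volume: 401 mL = 0.401 L.
disodium phosphate: 70.6 mmol/L × 142 g/mol × 0.401 L ÷ 1000 = 4.02 g
sodium chloride: 491 mmol/L × 58.44 g/mol × 0.401 L ÷ 1000 = 11.51 g
thiamine hydrochloride: 58.6 µmol/L × 337.27 g/mol × 0.401 L ÷ 1000 = 7.93 mg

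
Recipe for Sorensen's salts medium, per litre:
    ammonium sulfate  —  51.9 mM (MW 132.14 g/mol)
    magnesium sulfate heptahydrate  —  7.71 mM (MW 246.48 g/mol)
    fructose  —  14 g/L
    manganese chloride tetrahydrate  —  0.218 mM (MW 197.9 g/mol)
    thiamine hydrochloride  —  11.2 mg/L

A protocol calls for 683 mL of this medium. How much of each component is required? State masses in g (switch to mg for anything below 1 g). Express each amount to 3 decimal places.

Target volume = 683 mL = 0.683 L.
ammonium sulfate: 51.9 mmol/L × 132.14 g/mol × 0.683 L ÷ 1000 = 4.684 g
magnesium sulfate heptahydrate: 7.71 mmol/L × 246.48 g/mol × 0.683 L ÷ 1000 = 1.298 g
fructose: 14 g/L × 0.683 L = 9.562 g
manganese chloride tetrahydrate: 0.218 mmol/L × 197.9 mg/mmol × 0.683 L = 29.466 mg
thiamine hydrochloride: 11.2 mg/L × 0.683 L = 7.650 mg

ammonium sulfate 4.684 g; magnesium sulfate heptahydrate 1.298 g; fructose 9.562 g; manganese chloride tetrahydrate 29.466 mg; thiamine hydrochloride 7.650 mg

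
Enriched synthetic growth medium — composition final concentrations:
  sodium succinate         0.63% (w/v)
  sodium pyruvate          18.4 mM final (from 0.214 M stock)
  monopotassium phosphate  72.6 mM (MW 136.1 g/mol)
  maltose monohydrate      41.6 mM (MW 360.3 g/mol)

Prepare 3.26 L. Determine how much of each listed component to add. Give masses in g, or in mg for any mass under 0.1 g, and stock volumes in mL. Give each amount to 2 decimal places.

Working volume: 3.26 L.
sodium succinate: 0.63% w/v = 6.3 g/L → 6.3 × 3.26 L = 20.54 g
sodium pyruvate: dilute stock: 18.4 mM × 3260 mL ÷ 214 mM = 280.30 mL
monopotassium phosphate: 72.6 mmol/L × 136.1 g/mol × 3.26 L ÷ 1000 = 32.21 g
maltose monohydrate: 41.6 mmol/L × 360.3 g/mol × 3.26 L ÷ 1000 = 48.86 g

sodium succinate 20.54 g; sodium pyruvate 280.30 mL; monopotassium phosphate 32.21 g; maltose monohydrate 48.86 g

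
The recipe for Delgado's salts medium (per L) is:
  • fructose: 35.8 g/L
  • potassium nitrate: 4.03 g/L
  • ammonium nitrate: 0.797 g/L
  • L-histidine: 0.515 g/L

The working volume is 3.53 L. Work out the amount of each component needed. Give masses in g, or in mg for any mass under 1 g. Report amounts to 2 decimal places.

Scale factor relative to 1 L: 3.53.
fructose: 35.8 g/L × 3.53 L = 126.37 g
potassium nitrate: 4.03 g/L × 3.53 L = 14.23 g
ammonium nitrate: 0.797 g/L × 3.53 L = 2.81 g
L-histidine: 0.515 g/L × 3.53 L = 1.82 g

fructose 126.37 g; potassium nitrate 14.23 g; ammonium nitrate 2.81 g; L-histidine 1.82 g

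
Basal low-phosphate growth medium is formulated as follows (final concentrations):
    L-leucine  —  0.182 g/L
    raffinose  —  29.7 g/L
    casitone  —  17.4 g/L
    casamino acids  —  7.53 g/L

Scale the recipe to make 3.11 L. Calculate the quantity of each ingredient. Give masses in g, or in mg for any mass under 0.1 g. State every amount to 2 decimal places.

L-leucine 0.57 g; raffinose 92.37 g; casitone 54.11 g; casamino acids 23.42 g

Working volume: 3.11 L.
L-leucine: 0.182 g/L × 3.11 L = 0.57 g
raffinose: 29.7 g/L × 3.11 L = 92.37 g
casitone: 17.4 g/L × 3.11 L = 54.11 g
casamino acids: 7.53 g/L × 3.11 L = 23.42 g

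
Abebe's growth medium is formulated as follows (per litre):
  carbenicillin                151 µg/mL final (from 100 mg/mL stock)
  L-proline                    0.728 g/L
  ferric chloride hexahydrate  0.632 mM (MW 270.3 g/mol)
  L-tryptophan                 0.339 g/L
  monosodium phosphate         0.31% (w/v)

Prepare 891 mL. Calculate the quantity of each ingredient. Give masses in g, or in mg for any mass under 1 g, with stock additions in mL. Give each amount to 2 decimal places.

Scale factor relative to 1 L: 0.891.
carbenicillin: dilute stock: 151 µg/mL × 891 mL ÷ 100000 µg/mL = 1.35 mL
L-proline: 0.728 g/L × 0.891 L = 0.648648 g = 648.65 mg
ferric chloride hexahydrate: 0.632 mmol/L × 270.3 mg/mmol × 0.891 L = 152.21 mg
L-tryptophan: 0.339 g/L × 0.891 L = 0.302049 g = 302.05 mg
monosodium phosphate: 0.31% w/v = 3.1 g/L → 3.1 × 0.891 L = 2.76 g

carbenicillin 1.35 mL; L-proline 648.65 mg; ferric chloride hexahydrate 152.21 mg; L-tryptophan 302.05 mg; monosodium phosphate 2.76 g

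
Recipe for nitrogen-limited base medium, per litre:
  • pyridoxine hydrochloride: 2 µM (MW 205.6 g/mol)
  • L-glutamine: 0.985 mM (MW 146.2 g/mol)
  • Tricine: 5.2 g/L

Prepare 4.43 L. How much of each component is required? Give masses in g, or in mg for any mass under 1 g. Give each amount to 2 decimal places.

Working volume: 4.43 L.
pyridoxine hydrochloride: 2 µmol/L × 205.6 g/mol × 4.43 L ÷ 1000 = 1.82 mg
L-glutamine: 0.985 mmol/L × 146.2 mg/mmol × 4.43 L = 637.95 mg
Tricine: 5.2 g/L × 4.43 L = 23.04 g

pyridoxine hydrochloride 1.82 mg; L-glutamine 637.95 mg; Tricine 23.04 g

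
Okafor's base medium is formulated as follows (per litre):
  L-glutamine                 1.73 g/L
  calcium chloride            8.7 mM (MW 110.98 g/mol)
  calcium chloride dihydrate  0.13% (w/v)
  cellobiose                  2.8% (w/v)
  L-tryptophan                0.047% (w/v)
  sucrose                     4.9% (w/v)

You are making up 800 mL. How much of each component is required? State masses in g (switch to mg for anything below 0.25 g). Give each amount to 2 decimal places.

Working volume: 800 mL = 0.8 L.
L-glutamine: 1.73 g/L × 0.8 L = 1.38 g
calcium chloride: 8.7 mmol/L × 110.98 g/mol × 0.8 L ÷ 1000 = 0.77 g
calcium chloride dihydrate: 0.13% w/v = 1.3 g/L → 1.3 × 0.8 L = 1.04 g
cellobiose: 2.8% w/v = 28 g/L → 28 × 0.8 L = 22.40 g
L-tryptophan: 0.047 g per 100 mL × 800 mL ÷ 100 = 0.38 g
sucrose: 4.9% w/v = 49 g/L → 49 × 0.8 L = 39.20 g

L-glutamine 1.38 g; calcium chloride 0.77 g; calcium chloride dihydrate 1.04 g; cellobiose 22.40 g; L-tryptophan 0.38 g; sucrose 39.20 g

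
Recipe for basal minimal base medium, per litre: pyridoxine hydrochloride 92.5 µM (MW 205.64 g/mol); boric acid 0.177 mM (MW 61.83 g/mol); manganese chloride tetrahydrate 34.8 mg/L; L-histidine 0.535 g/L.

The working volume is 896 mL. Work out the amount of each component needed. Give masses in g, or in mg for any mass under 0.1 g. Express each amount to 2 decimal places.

pyridoxine hydrochloride 17.04 mg; boric acid 9.81 mg; manganese chloride tetrahydrate 31.18 mg; L-histidine 0.48 g

Working volume: 896 mL = 0.896 L.
pyridoxine hydrochloride: 92.5 µmol/L × 205.64 g/mol × 0.896 L ÷ 1000 = 17.04 mg
boric acid: 0.177 mmol/L × 61.83 mg/mmol × 0.896 L = 9.81 mg
manganese chloride tetrahydrate: 34.8 mg/L × 0.896 L = 31.18 mg
L-histidine: 0.535 g/L × 0.896 L = 0.48 g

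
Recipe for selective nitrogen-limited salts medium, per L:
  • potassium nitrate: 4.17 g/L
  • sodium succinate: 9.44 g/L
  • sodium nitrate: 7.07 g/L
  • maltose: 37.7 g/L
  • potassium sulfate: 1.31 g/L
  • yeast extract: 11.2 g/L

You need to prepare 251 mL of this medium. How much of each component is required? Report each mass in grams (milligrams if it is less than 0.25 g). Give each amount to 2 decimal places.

Working volume: 251 mL = 0.251 L.
potassium nitrate: 4.17 g/L × 0.251 L = 1.05 g
sodium succinate: 9.44 g/L × 0.251 L = 2.37 g
sodium nitrate: 7.07 g/L × 0.251 L = 1.77 g
maltose: 37.7 g/L × 0.251 L = 9.46 g
potassium sulfate: 1.31 g/L × 0.251 L = 0.33 g
yeast extract: 11.2 g/L × 0.251 L = 2.81 g

potassium nitrate 1.05 g; sodium succinate 2.37 g; sodium nitrate 1.77 g; maltose 9.46 g; potassium sulfate 0.33 g; yeast extract 2.81 g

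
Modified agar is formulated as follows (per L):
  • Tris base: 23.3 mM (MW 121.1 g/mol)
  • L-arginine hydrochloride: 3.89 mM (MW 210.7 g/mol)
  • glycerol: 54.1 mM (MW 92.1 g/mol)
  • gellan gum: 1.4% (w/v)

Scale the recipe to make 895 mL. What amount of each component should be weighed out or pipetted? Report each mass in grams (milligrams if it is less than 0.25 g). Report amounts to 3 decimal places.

Tris base 2.525 g; L-arginine hydrochloride 0.734 g; glycerol 4.459 g; gellan gum 12.530 g

Target volume = 895 mL = 0.895 L.
Tris base: 23.3 mmol/L × 121.1 g/mol × 0.895 L ÷ 1000 = 2.525 g
L-arginine hydrochloride: 3.89 mmol/L × 210.7 g/mol × 0.895 L ÷ 1000 = 0.734 g
glycerol: 54.1 mmol/L × 92.1 g/mol × 0.895 L ÷ 1000 = 4.459 g
gellan gum: 1.4 g per 100 mL × 895 mL ÷ 100 = 12.530 g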